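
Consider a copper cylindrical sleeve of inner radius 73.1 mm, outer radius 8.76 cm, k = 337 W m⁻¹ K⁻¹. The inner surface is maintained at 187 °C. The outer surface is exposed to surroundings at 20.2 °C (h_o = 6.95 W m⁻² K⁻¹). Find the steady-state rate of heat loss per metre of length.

Resistance network (inner→outer):
  R'_copper = ln(0.0876/0.0731)/(2πk) = 0.1810/(2π·337) = 8.546×10^-5 m·K/W
  R'_conv,out = 1/(2πr h) = 1/(2π·0.0876·6.95) = 0.2614 m·K/W
ΣR = 8.546×10^-5 + 0.2614 = 0.2615 m·K/W
Q' = ΔT/ΣR = (187 °C − 20.2 °C)/0.2615 = 638 W/m

Q' = 638 W/m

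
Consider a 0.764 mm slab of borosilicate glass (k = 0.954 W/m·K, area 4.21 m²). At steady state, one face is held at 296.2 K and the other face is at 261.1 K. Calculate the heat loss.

Q = kA·ΔT/L = 0.954 × 4.21 × |296.2 K − 261.1 K| / 7.64×10^-4 = 1.85×10^5 W

Q = 185 kW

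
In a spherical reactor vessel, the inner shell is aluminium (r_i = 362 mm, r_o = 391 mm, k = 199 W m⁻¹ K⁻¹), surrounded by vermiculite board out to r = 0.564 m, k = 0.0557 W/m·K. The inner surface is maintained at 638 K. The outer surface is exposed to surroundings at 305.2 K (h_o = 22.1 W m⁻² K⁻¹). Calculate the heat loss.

Treat each layer as a resistance in series:
  R_aluminium = (1/0.362 − 1/0.391)/(4πk) = 0.2049/(4π·199) = 8.193×10^-5 K/W
  R_vermiculite board = (1/0.391 − 1/0.564)/(4πk) = 0.7845/(4π·0.0557) = 1.121 K/W
  R_conv,out = 1/(4πr²h) = 1/(4π·0.564²·22.1) = 0.01132 K/W
ΣR = 8.193×10^-5 + 1.121 + 0.01132 = 1.132 K/W
Q = ΔT/ΣR = (638 K − 305.2 K)/1.132 = 294 W

Q = 294 W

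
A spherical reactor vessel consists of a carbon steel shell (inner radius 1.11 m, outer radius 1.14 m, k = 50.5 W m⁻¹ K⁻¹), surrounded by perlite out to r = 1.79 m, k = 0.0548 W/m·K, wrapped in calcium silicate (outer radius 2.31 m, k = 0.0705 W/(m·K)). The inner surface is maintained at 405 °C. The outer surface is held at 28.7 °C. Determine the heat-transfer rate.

Treat each layer as a resistance in series:
  R_carbon steel = (1/1.11 − 1/1.14)/(4πk) = 0.02371/(4π·50.5) = 3.736×10^-5 K/W
  R_perlite = (1/1.14 − 1/1.79)/(4πk) = 0.3185/(4π·0.0548) = 0.4626 K/W
  R_calcium silicate = (1/1.79 − 1/2.31)/(4πk) = 0.1258/(4π·0.0705) = 0.1420 K/W
ΣR = 3.736×10^-5 + 0.4626 + 0.1420 = 0.6046 K/W
Q = ΔT/ΣR = (405 °C − 28.7 °C)/0.6046 = 622 W

Q = 622 W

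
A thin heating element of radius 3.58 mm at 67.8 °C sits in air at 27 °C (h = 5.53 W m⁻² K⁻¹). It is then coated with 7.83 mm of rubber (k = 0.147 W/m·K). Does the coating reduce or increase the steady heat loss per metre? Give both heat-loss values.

increases: 5.08 → 10.8 W/m

Critical radius for a cylinder: r_cr = k/h = 0.0266 m = 2.66 cm.
Outer radius after coating: r₂ = 0.00358 + 0.00783 = 0.01141 m.
Since r₁ < r_cr and r₂ ≤ r_cr, the coating moves toward the maximum at r_cr — heat loss rises.
Bare: R = 1/(2πr₁h) = 8.039 m·K/W; Q = 40.8/8.039 = 5.08 W/m.
Coated: R = R_cond + R_conv = 3.777 m·K/W; Q = 40.8/3.777 = 10.8 W/m.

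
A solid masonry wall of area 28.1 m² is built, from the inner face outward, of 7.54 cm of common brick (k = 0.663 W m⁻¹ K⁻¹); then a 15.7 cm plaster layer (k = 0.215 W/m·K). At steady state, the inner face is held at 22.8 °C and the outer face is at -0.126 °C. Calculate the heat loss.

Q = 763 W

Series thermal resistances, inner to outer:
  R_common brick = L/(kA) = 0.0754/(0.663·28.1) = 0.004047 K/W
  R_plaster = L/(kA) = 0.157/(0.215·28.1) = 0.02599 K/W
ΣR = 0.004047 + 0.02599 = 0.03004 K/W
Q = ΔT/ΣR = (22.8 °C − -0.126 °C)/0.03004 = 763 W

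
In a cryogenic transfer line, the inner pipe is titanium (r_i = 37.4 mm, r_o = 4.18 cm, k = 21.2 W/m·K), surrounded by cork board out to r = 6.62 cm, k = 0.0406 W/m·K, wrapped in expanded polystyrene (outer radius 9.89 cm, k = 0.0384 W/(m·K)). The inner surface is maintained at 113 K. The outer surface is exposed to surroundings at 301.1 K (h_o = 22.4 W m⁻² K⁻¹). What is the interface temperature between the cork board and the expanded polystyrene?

Series thermal resistances, inner to outer:
  R'_titanium = ln(0.0418/0.0374)/(2πk) = 0.1112/(2π·21.2) = 8.350×10^-4 m·K/W
  R'_cork board = ln(0.0662/0.0418)/(2πk) = 0.4598/(2π·0.0406) = 1.802 m·K/W
  R'_expanded polystyrene = ln(0.0989/0.0662)/(2πk) = 0.4014/(2π·0.0384) = 1.664 m·K/W
  R'_conv,out = 1/(2πr h) = 1/(2π·0.0989·22.4) = 0.07184 m·K/W
ΣR = 8.350×10^-4 + 1.802 + 1.664 + 0.07184 = 3.539 m·K/W
Q' = ΔT/ΣR = (113 K − 301.1 K)/3.539 = -53.15 W/m
From the inner boundary to the cork board/expanded polystyrene interface, ΣR_partial = 1.803 m·K/W.
T_interface = T_in − Q'·ΣR_partial = 113 K − (-53.15)(1.803) = 208.8 K

T = 208.8 K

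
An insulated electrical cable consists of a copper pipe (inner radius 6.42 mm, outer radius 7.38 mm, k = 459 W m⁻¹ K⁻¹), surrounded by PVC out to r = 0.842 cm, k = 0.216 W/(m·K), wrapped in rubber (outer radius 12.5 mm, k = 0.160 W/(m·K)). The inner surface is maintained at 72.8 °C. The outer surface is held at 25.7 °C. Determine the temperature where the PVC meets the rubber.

Series thermal resistances, inner to outer:
  R'_copper = ln(0.00738/0.00642)/(2πk) = 0.1394/(2π·459) = 4.832×10^-5 m·K/W
  R'_PVC = ln(0.00842/0.00738)/(2πk) = 0.1318/(2π·0.216) = 0.09714 m·K/W
  R'_rubber = ln(0.0125/0.00842)/(2πk) = 0.3951/(2π·0.160) = 0.3930 m·K/W
ΣR = 4.832×10^-5 + 0.09714 + 0.3930 = 0.4902 m·K/W
Q' = ΔT/ΣR = (72.8 °C − 25.7 °C)/0.4902 = 96.08 W/m
From the inner boundary to the PVC/rubber interface, ΣR_partial = 0.09719 m·K/W.
T_interface = T_in − Q'·ΣR_partial = 72.8 °C − (96.08)(0.09719) = 63.5 °C

T = 63.5 °C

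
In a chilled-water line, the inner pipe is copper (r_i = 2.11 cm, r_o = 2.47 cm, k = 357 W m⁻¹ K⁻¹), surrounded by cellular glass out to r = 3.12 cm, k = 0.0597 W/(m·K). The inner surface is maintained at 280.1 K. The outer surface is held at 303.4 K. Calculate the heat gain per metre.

Series thermal resistances, inner to outer:
  R'_copper = ln(0.0247/0.0211)/(2πk) = 0.1575/(2π·357) = 7.023×10^-5 m·K/W
  R'_cellular glass = ln(0.0312/0.0247)/(2πk) = 0.2336/(2π·0.0597) = 0.6228 m·K/W
ΣR = 7.023×10^-5 + 0.6228 = 0.6229 m·K/W
Q' = ΔT/ΣR = (280.1 K − 303.4 K)/0.6229 = -37.4 W/m
(Negative Q' ⇒ heat flows inward; heat gain = 37.4 W/m.)

Q' = 37.4 W/m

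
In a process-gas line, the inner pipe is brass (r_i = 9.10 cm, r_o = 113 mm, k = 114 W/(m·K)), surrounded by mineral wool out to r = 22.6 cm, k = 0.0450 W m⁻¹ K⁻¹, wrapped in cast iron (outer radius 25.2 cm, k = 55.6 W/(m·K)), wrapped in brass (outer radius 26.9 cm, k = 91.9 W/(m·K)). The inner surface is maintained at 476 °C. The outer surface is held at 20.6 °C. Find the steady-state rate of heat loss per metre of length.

Q' = 186 W/m

Resistance network (inner→outer):
  R'_brass = ln(0.113/0.0910)/(2πk) = 0.2165/(2π·114) = 3.023×10^-4 m·K/W
  R'_mineral wool = ln(0.226/0.113)/(2πk) = 0.6931/(2π·0.0450) = 2.452 m·K/W
  R'_cast iron = ln(0.252/0.226)/(2πk) = 0.1089/(2π·55.6) = 3.117×10^-4 m·K/W
  R'_brass = ln(0.269/0.252)/(2πk) = 0.06528/(2π·91.9) = 1.131×10^-4 m·K/W
ΣR = 3.023×10^-4 + 2.452 + 3.117×10^-4 + 1.131×10^-4 = 2.453 m·K/W
Q' = ΔT/ΣR = (476 °C − 20.6 °C)/2.453 = 186 W/m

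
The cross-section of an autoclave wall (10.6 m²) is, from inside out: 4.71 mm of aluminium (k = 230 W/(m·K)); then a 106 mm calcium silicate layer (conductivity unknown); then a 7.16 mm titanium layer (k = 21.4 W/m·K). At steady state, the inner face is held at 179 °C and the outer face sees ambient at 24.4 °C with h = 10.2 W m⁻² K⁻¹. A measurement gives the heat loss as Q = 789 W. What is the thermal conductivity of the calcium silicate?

k = 0.0536 W/m·K

ΣR = ΔT/Q = |179 − 24.4|/789 = 0.1959 K/W
Known resistances:
  R_aluminium = L/(kA) = 0.00471/(230·10.6) = 1.932×10^-6 K/W
  R_titanium = L/(kA) = 0.00716/(21.4·10.6) = 3.156×10^-5 K/W
  R_conv,out = 1/(hA) = 1/(10.2·10.6) = 0.009249 K/W
R_calcium silicate = ΣR − ΣR_known = 0.1959 − 0.009282 = 0.1866 K/W
L/(kA) = 0.1866 ⇒ k = 0.106/(0.1866·10.6) = 0.0536 W/m·K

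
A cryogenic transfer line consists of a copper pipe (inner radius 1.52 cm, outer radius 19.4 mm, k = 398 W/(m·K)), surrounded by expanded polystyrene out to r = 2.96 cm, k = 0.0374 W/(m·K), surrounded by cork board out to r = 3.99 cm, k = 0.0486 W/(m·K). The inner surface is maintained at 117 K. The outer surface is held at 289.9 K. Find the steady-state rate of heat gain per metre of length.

Q' = 62.3 W/m

Treat each layer as a resistance in series:
  R'_copper = ln(0.0194/0.0152)/(2πk) = 0.2440/(2π·398) = 9.756×10^-5 m·K/W
  R'_expanded polystyrene = ln(0.0296/0.0194)/(2πk) = 0.4225/(2π·0.0374) = 1.798 m·K/W
  R'_cork board = ln(0.0399/0.0296)/(2πk) = 0.2986/(2π·0.0486) = 0.9779 m·K/W
ΣR = 9.756×10^-5 + 1.798 + 0.9779 = 2.776 m·K/W
Q' = ΔT/ΣR = (117 K − 289.9 K)/2.776 = -62.3 W/m
(Negative Q' ⇒ heat flows inward; heat gain = 62.3 W/m.)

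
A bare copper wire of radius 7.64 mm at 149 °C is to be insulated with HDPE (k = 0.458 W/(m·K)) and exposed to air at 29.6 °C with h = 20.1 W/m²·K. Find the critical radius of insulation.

r_cr = 2.28 cm

For a cylinder, r_cr = k_ins/h = 0.458/20.1 = 0.0228 m = 2.28 cm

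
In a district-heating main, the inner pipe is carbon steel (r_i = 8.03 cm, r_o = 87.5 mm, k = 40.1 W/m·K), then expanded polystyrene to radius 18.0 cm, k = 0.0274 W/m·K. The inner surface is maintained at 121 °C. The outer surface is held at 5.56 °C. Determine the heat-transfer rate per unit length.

Q' = 27.6 W/m

Resistance network (inner→outer):
  R'_carbon steel = ln(0.0875/0.0803)/(2πk) = 0.08587/(2π·40.1) = 3.408×10^-4 m·K/W
  R'_expanded polystyrene = ln(0.180/0.0875)/(2πk) = 0.7213/(2π·0.0274) = 4.190 m·K/W
ΣR = 3.408×10^-4 + 4.190 = 4.190 m·K/W
Q' = ΔT/ΣR = (121 °C − 5.56 °C)/4.190 = 27.6 W/m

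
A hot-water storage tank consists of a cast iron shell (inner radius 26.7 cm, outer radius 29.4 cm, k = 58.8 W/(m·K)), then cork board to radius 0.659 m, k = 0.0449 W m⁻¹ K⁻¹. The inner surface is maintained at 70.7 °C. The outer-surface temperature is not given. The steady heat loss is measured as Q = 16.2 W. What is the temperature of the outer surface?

Sum the resistances:
  R_cast iron = (1/0.267 − 1/0.294)/(4πk) = 0.3440/(4π·58.8) = 4.655×10^-4 K/W
  R_cork board = (1/0.294 − 1/0.659)/(4πk) = 1.884/(4π·0.0449) = 3.339 K/W
ΣR = 3.339 K/W
ΔT = Q·ΣR = 16.2 × 3.339 = 54.09 K
Heat flows outward, so T_out = T_in − ΔT = 70.7 − 54.09 = 16.6 °C

T_out = 16.6 °C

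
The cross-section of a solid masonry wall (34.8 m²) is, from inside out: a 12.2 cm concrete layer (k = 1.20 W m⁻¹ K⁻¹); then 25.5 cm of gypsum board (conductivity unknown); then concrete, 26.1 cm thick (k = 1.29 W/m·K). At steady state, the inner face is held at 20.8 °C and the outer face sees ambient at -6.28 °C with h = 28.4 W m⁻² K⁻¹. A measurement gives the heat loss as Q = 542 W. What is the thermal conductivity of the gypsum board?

ΣR = ΔT/Q = |20.8 − -6.28|/542 = 0.04996 K/W
Known resistances:
  R_concrete = L/(kA) = 0.122/(1.20·34.8) = 0.002921 K/W
  R_concrete = L/(kA) = 0.261/(1.29·34.8) = 0.005814 K/W
  R_conv,out = 1/(hA) = 1/(28.4·34.8) = 0.001012 K/W
R_gypsum board = ΣR − ΣR_known = 0.04996 − 0.009747 = 0.04021 K/W
L/(kA) = 0.04021 ⇒ k = 0.255/(0.04021·34.8) = 0.182 W/m·K

k = 0.182 W/m·K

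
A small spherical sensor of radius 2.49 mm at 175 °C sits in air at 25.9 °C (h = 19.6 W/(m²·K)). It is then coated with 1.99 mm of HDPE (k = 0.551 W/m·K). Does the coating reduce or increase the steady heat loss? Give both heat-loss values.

increases: 0.228 → 0.654 W

Critical radius for a sphere: r_cr = 2k/h = 0.0562 m = 5.62 cm.
Outer radius after coating: r₂ = 0.00249 + 0.00199 = 0.00448 m.
Since r₁ < r_cr and r₂ ≤ r_cr, the coating moves toward the maximum at r_cr — heat loss rises.
Bare: R = 1/(4πr₁²h) = 654.8 K/W; Q = 149.1/654.8 = 0.228 W.
Coated: R = R_cond + R_conv = 228.1 K/W; Q = 149.1/228.1 = 0.654 W.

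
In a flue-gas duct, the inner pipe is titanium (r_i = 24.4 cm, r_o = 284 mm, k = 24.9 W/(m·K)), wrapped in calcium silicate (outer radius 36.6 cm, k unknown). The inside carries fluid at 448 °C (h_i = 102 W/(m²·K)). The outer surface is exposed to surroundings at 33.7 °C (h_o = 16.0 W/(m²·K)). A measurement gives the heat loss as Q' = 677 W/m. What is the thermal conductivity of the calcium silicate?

k = 0.0699 W/m·K

ΣR = ΔT/Q' = |448 − 33.7|/677 = 0.6120 m·K/W
Known resistances:
  R'_conv,in = 1/(2πr h) = 1/(2π·0.244·102) = 0.006395 m·K/W
  R'_titanium = ln(0.284/0.244)/(2πk) = 0.1518/(2π·24.9) = 9.703×10^-4 m·K/W
  R'_conv,out = 1/(2πr h) = 1/(2π·0.366·16.0) = 0.02718 m·K/W
R_calcium silicate = ΣR − ΣR_known = 0.6120 − 0.03455 = 0.5775 m·K/W
ln(r₂/r₁)/(2πk) = 0.5775 ⇒ k = 0.2537/(2π·0.5775) = 0.0699 W/m·K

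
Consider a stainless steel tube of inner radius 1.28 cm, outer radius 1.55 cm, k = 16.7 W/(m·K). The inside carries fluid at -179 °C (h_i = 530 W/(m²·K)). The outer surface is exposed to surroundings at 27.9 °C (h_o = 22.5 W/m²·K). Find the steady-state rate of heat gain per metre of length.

Q' = 430 W/m

Series thermal resistances, inner to outer:
  R'_conv,in = 1/(2πr h) = 1/(2π·0.0128·530) = 0.02346 m·K/W
  R'_stainless steel = ln(0.0155/0.0128)/(2πk) = 0.1914/(2π·16.7) = 0.001824 m·K/W
  R'_conv,out = 1/(2πr h) = 1/(2π·0.0155·22.5) = 0.4564 m·K/W
ΣR = 0.02346 + 0.001824 + 0.4564 = 0.4817 m·K/W
Q' = ΔT/ΣR = (-179 °C − 27.9 °C)/0.4817 = -430 W/m
(Negative Q' ⇒ heat flows inward; heat gain = 430 W/m.)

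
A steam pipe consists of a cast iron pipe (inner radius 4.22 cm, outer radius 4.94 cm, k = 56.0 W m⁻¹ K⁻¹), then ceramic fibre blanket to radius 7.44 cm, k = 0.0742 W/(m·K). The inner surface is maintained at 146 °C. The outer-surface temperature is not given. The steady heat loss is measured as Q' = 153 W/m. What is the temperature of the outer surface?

Sum the resistances:
  R'_cast iron = ln(0.0494/0.0422)/(2πk) = 0.1575/(2π·56.0) = 4.477×10^-4 m·K/W
  R'_ceramic fibre blanket = ln(0.0744/0.0494)/(2πk) = 0.4095/(2π·0.0742) = 0.8784 m·K/W
ΣR = 0.8788 m·K/W
ΔT = Q'·ΣR = 153 × 0.8788 = 134.5 K
Heat flows outward, so T_out = T_in − ΔT = 146 − 134.5 = 11.5 °C

T_out = 11.5 °C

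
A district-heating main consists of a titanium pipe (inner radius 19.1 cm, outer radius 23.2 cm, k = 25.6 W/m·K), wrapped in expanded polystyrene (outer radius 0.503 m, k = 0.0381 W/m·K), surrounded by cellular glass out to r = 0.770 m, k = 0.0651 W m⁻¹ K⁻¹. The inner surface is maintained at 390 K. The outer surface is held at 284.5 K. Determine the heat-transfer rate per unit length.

Series thermal resistances, inner to outer:
  R'_titanium = ln(0.232/0.191)/(2πk) = 0.1945/(2π·25.6) = 0.001209 m·K/W
  R'_expanded polystyrene = ln(0.503/0.232)/(2πk) = 0.7739/(2π·0.0381) = 3.233 m·K/W
  R'_cellular glass = ln(0.770/0.503)/(2πk) = 0.4258/(2π·0.0651) = 1.041 m·K/W
ΣR = 0.001209 + 3.233 + 1.041 = 4.275 m·K/W
Q' = ΔT/ΣR = (390 K − 284.5 K)/4.275 = 24.7 W/m

Q' = 24.7 W/m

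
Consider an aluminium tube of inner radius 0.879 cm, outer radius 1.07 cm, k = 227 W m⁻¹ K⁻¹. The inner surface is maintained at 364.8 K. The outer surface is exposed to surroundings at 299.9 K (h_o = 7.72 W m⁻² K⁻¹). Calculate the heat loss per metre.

Q' = 33.7 W/m

Series thermal resistances, inner to outer:
  R'_aluminium = ln(0.0107/0.00879)/(2πk) = 0.1966/(2π·227) = 1.379×10^-4 m·K/W
  R'_conv,out = 1/(2πr h) = 1/(2π·0.0107·7.72) = 1.927 m·K/W
ΣR = 1.379×10^-4 + 1.927 = 1.927 m·K/W
Q' = ΔT/ΣR = (364.8 K − 299.9 K)/1.927 = 33.7 W/m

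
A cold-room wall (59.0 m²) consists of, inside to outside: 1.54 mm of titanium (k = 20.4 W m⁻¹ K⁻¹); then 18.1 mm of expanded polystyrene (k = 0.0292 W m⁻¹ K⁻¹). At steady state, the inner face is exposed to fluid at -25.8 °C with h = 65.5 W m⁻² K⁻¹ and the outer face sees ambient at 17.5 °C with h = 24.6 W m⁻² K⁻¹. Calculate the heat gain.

Q = 3780 W

Resistance network (inner→outer):
  R_conv,in = 1/(hA) = 1/(65.5·59.0) = 2.588×10^-4 K/W
  R_titanium = L/(kA) = 0.00154/(20.4·59.0) = 1.279×10^-6 K/W
  R_expanded polystyrene = L/(kA) = 0.0181/(0.0292·59.0) = 0.01051 K/W
  R_conv,out = 1/(hA) = 1/(24.6·59.0) = 6.890×10^-4 K/W
ΣR = 2.588×10^-4 + 1.279×10^-6 + 0.01051 + 6.890×10^-4 = 0.01146 K/W
Q = ΔT/ΣR = (-25.8 °C − 17.5 °C)/0.01146 = -3780 W
(Negative Q ⇒ heat flows inward; heat gain = 3780 W.)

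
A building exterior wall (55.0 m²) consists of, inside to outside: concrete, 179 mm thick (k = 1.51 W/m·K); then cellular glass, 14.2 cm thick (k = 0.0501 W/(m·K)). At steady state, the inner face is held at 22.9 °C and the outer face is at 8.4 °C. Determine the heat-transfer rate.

Q = 270 W

Series thermal resistances, inner to outer:
  R_concrete = L/(kA) = 0.179/(1.51·55.0) = 0.002155 K/W
  R_cellular glass = L/(kA) = 0.142/(0.0501·55.0) = 0.05153 K/W
ΣR = 0.002155 + 0.05153 = 0.05368 K/W
Q = ΔT/ΣR = (22.9 °C − 8.4 °C)/0.05368 = 270 W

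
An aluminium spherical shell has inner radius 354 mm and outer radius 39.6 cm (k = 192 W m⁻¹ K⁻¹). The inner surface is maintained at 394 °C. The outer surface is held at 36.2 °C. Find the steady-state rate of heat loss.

Q = 2880 kW

Q = 4πk·ΔT/(1/r₁ − 1/r₂) = 4π × 192 × 357.8 / (1/0.354 − 1/0.396) = 2.88×10^6 W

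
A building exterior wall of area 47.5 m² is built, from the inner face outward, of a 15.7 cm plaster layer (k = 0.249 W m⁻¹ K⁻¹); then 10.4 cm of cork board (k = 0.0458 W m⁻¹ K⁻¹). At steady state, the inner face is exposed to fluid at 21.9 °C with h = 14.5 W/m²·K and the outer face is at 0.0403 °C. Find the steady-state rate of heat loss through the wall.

Treat each layer as a resistance in series:
  R_conv,in = 1/(hA) = 1/(14.5·47.5) = 0.001452 K/W
  R_plaster = L/(kA) = 0.157/(0.249·47.5) = 0.01327 K/W
  R_cork board = L/(kA) = 0.104/(0.0458·47.5) = 0.04781 K/W
ΣR = 0.001452 + 0.01327 + 0.04781 = 0.06253 K/W
Q = ΔT/ΣR = (21.9 °C − 0.0403 °C)/0.06253 = 350 W

Q = 350 W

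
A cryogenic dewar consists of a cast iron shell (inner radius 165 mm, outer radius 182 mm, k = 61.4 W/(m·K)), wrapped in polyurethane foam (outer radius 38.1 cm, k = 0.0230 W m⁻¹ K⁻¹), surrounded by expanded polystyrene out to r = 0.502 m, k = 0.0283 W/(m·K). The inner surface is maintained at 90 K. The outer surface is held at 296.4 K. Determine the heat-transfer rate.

Series thermal resistances, inner to outer:
  R_cast iron = (1/0.165 − 1/0.182)/(4πk) = 0.5661/(4π·61.4) = 7.337×10^-4 K/W
  R_polyurethane foam = (1/0.182 − 1/0.381)/(4πk) = 2.870/(4π·0.0230) = 9.929 K/W
  R_expanded polystyrene = (1/0.381 − 1/0.502)/(4πk) = 0.6326/(4π·0.0283) = 1.779 K/W
ΣR = 7.337×10^-4 + 9.929 + 1.779 = 11.71 K/W
Q = ΔT/ΣR = (90 K − 296.4 K)/11.71 = -17.6 W
(Negative Q ⇒ heat flows inward; heat gain = 17.6 W.)

Q = 17.6 W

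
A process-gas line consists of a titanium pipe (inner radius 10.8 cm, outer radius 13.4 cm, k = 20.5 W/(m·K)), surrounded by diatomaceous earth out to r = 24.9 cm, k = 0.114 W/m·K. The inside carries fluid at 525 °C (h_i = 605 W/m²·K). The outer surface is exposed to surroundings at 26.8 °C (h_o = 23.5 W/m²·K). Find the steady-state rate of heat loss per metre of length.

Treat each layer as a resistance in series:
  R'_conv,in = 1/(2πr h) = 1/(2π·0.108·605) = 0.002436 m·K/W
  R'_titanium = ln(0.134/0.108)/(2πk) = 0.2157/(2π·20.5) = 0.001675 m·K/W
  R'_diatomaceous earth = ln(0.249/0.134)/(2πk) = 0.6196/(2π·0.114) = 0.8650 m·K/W
  R'_conv,out = 1/(2πr h) = 1/(2π·0.249·23.5) = 0.02720 m·K/W
ΣR = 0.002436 + 0.001675 + 0.8650 + 0.02720 = 0.8963 m·K/W
Q' = ΔT/ΣR = (525 °C − 26.8 °C)/0.8963 = 556 W/m

Q' = 556 W/m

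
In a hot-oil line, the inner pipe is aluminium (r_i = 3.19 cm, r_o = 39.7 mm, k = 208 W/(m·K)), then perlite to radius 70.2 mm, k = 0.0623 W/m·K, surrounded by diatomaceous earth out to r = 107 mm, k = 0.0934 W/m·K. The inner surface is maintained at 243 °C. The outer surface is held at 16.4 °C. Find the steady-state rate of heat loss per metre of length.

Resistance network (inner→outer):
  R'_aluminium = ln(0.0397/0.0319)/(2πk) = 0.2187/(2π·208) = 1.674×10^-4 m·K/W
  R'_perlite = ln(0.0702/0.0397)/(2πk) = 0.5700/(2π·0.0623) = 1.456 m·K/W
  R'_diatomaceous earth = ln(0.107/0.0702)/(2πk) = 0.4215/(2π·0.0934) = 0.7182 m·K/W
ΣR = 1.674×10^-4 + 1.456 + 0.7182 = 2.174 m·K/W
Q' = ΔT/ΣR = (243 °C − 16.4 °C)/2.174 = 104 W/m

Q' = 104 W/m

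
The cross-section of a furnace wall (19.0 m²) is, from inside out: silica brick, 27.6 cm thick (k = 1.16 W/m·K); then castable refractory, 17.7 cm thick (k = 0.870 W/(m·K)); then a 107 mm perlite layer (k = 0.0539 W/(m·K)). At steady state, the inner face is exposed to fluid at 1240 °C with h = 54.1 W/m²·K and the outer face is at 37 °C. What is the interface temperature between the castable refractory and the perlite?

T = 1014 °C

Series thermal resistances, inner to outer:
  R_conv,in = 1/(hA) = 1/(54.1·19.0) = 9.729×10^-4 K/W
  R_silica brick = L/(kA) = 0.276/(1.16·19.0) = 0.01252 K/W
  R_castable refractory = L/(kA) = 0.177/(0.870·19.0) = 0.01071 K/W
  R_perlite = L/(kA) = 0.107/(0.0539·19.0) = 0.1045 K/W
ΣR = 9.729×10^-4 + 0.01252 + 0.01071 + 0.1045 = 0.1287 K/W
Q = ΔT/ΣR = (1240 °C − 37 °C)/0.1287 = 9347 W
From the inner boundary to the castable refractory/perlite interface, ΣR_partial = 0.02420 K/W.
T_interface = T_in − Q·ΣR_partial = 1240 °C − (9347)(0.02420) = 1014 °C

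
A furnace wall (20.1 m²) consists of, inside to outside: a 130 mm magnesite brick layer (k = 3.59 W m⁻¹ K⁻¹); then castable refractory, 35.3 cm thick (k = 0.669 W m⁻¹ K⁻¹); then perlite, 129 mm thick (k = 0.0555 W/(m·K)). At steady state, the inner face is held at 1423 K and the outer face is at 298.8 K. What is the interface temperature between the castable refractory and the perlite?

Treat each layer as a resistance in series:
  R_magnesite brick = L/(kA) = 0.130/(3.59·20.1) = 0.001802 K/W
  R_castable refractory = L/(kA) = 0.353/(0.669·20.1) = 0.02625 K/W
  R_perlite = L/(kA) = 0.129/(0.0555·20.1) = 0.1156 K/W
ΣR = 0.001802 + 0.02625 + 0.1156 = 0.1437 K/W
Q = ΔT/ΣR = (1423 K − 298.8 K)/0.1437 = 7823 W
From the inner boundary to the castable refractory/perlite interface, ΣR_partial = 0.02805 K/W.
T_interface = T_in − Q·ΣR_partial = 1423 K − (7823)(0.02805) = 1204 K

T = 1204 K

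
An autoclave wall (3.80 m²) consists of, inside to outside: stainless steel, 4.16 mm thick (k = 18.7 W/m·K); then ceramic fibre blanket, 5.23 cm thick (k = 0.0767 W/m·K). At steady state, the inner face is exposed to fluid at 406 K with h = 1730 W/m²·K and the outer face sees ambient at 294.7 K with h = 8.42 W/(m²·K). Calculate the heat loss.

Treat each layer as a resistance in series:
  R_conv,in = 1/(hA) = 1/(1730·3.80) = 1.521×10^-4 K/W
  R_stainless steel = L/(kA) = 0.00416/(18.7·3.80) = 5.854×10^-5 K/W
  R_ceramic fibre blanket = L/(kA) = 0.0523/(0.0767·3.80) = 0.1794 K/W
  R_conv,out = 1/(hA) = 1/(8.42·3.80) = 0.03125 K/W
ΣR = 1.521×10^-4 + 5.854×10^-5 + 0.1794 + 0.03125 = 0.2109 K/W
Q = ΔT/ΣR = (406 K − 294.7 K)/0.2109 = 528 W

Q = 528 W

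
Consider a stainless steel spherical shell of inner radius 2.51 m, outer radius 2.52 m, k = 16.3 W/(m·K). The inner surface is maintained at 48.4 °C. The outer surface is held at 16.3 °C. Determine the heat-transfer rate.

Q = 4πk·ΔT/(1/r₁ − 1/r₂) = 4π × 16.3 × 32.1 / (1/2.51 − 1/2.52) = 4.16×10^6 W

Q = 4160 kW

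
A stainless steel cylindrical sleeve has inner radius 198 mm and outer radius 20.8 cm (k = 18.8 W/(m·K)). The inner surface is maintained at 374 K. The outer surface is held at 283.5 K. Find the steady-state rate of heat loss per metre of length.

Q' = 217 kW/m

Q' = 2πk·ΔT/ln(r₂/r₁) = 2π × 18.8 × 90.5 / ln(0.208/0.198) = 2.17×10^5 W/m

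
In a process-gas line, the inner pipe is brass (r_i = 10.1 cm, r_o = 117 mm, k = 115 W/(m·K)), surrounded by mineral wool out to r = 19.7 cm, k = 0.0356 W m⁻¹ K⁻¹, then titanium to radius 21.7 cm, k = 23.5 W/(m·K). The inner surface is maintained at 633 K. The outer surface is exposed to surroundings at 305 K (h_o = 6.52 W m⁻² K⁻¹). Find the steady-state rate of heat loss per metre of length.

Q' = 134 W/m

Series thermal resistances, inner to outer:
  R'_brass = ln(0.117/0.101)/(2πk) = 0.1471/(2π·115) = 2.035×10^-4 m·K/W
  R'_mineral wool = ln(0.197/0.117)/(2πk) = 0.5210/(2π·0.0356) = 2.329 m·K/W
  R'_titanium = ln(0.217/0.197)/(2πk) = 0.09669/(2π·23.5) = 6.549×10^-4 m·K/W
  R'_conv,out = 1/(2πr h) = 1/(2π·0.217·6.52) = 0.1125 m·K/W
ΣR = 2.035×10^-4 + 2.329 + 6.549×10^-4 + 0.1125 = 2.442 m·K/W
Q' = ΔT/ΣR = (633 K − 305 K)/2.442 = 134 W/m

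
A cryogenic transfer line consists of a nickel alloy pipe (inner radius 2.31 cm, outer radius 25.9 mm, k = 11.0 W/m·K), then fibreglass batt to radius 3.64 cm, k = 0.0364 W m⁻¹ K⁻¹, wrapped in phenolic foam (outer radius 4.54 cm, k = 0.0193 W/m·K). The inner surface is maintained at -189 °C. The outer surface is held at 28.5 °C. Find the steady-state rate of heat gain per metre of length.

Q' = 65.7 W/m

Series thermal resistances, inner to outer:
  R'_nickel alloy = ln(0.0259/0.0231)/(2πk) = 0.1144/(2π·11.0) = 0.001655 m·K/W
  R'_fibreglass batt = ln(0.0364/0.0259)/(2πk) = 0.3403/(2π·0.0364) = 1.488 m·K/W
  R'_phenolic foam = ln(0.0454/0.0364)/(2πk) = 0.2209/(2π·0.0193) = 1.822 m·K/W
ΣR = 0.001655 + 1.488 + 1.822 = 3.312 m·K/W
Q' = ΔT/ΣR = (-189 °C − 28.5 °C)/3.312 = -65.7 W/m
(Negative Q' ⇒ heat flows inward; heat gain = 65.7 W/m.)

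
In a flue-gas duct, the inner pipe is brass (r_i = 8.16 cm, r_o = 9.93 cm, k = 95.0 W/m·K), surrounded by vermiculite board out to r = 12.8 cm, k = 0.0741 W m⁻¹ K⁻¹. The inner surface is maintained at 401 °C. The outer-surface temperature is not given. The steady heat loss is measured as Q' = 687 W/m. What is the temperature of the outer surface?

T_out = 26.2 °C

Sum the resistances:
  R'_brass = ln(0.0993/0.0816)/(2πk) = 0.1963/(2π·95.0) = 3.289×10^-4 m·K/W
  R'_vermiculite board = ln(0.128/0.0993)/(2πk) = 0.2539/(2π·0.0741) = 0.5453 m·K/W
ΣR = 0.5456 m·K/W
ΔT = Q'·ΣR = 687 × 0.5456 = 374.8 K
Heat flows outward, so T_out = T_in − ΔT = 401 − 374.8 = 26.2 °C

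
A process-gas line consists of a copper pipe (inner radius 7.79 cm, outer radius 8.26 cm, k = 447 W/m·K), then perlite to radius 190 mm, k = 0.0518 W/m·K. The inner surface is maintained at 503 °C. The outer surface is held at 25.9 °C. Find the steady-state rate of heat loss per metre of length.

Series thermal resistances, inner to outer:
  R'_copper = ln(0.0826/0.0779)/(2πk) = 0.05858/(2π·447) = 2.086×10^-5 m·K/W
  R'_perlite = ln(0.190/0.0826)/(2πk) = 0.8330/(2π·0.0518) = 2.559 m·K/W
ΣR = 2.086×10^-5 + 2.559 = 2.559 m·K/W
Q' = ΔT/ΣR = (503 °C − 25.9 °C)/2.559 = 186 W/m

Q' = 186 W/m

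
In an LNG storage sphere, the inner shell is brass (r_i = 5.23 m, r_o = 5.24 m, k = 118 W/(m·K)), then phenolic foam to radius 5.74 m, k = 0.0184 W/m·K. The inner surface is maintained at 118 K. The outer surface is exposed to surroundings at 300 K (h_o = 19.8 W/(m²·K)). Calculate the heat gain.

Series thermal resistances, inner to outer:
  R_brass = (1/5.23 − 1/5.24)/(4πk) = 3.649×10^-4/(4π·118) = 2.461×10^-7 K/W
  R_phenolic foam = (1/5.24 − 1/5.74)/(4πk) = 0.01662/(4π·0.0184) = 0.07190 K/W
  R_conv,out = 1/(4πr²h) = 1/(4π·5.74²·19.8) = 1.220×10^-4 K/W
ΣR = 2.461×10^-7 + 0.07190 + 1.220×10^-4 = 0.07202 K/W
Q = ΔT/ΣR = (118 K − 300 K)/0.07202 = -2530 W
(Negative Q ⇒ heat flows inward; heat gain = 2530 W.)

Q = 2.53 kW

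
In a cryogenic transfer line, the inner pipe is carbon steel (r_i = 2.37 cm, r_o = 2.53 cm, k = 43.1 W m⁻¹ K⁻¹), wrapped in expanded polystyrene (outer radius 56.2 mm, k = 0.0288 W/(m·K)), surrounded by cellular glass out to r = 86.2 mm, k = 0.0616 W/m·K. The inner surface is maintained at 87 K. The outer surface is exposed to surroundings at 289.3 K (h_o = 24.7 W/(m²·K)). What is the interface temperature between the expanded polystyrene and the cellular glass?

T = 246.6 K

Series thermal resistances, inner to outer:
  R'_carbon steel = ln(0.0253/0.0237)/(2πk) = 0.06533/(2π·43.1) = 2.412×10^-4 m·K/W
  R'_expanded polystyrene = ln(0.0562/0.0253)/(2πk) = 0.7981/(2π·0.0288) = 4.411 m·K/W
  R'_cellular glass = ln(0.0862/0.0562)/(2πk) = 0.4278/(2π·0.0616) = 1.105 m·K/W
  R'_conv,out = 1/(2πr h) = 1/(2π·0.0862·24.7) = 0.07475 m·K/W
ΣR = 2.412×10^-4 + 4.411 + 1.105 + 0.07475 = 5.591 m·K/W
Q' = ΔT/ΣR = (87 K − 289.3 K)/5.591 = -36.18 W/m
From the inner boundary to the expanded polystyrene/cellular glass interface, ΣR_partial = 4.411 m·K/W.
T_interface = T_in − Q'·ΣR_partial = 87 K − (-36.18)(4.411) = 246.6 K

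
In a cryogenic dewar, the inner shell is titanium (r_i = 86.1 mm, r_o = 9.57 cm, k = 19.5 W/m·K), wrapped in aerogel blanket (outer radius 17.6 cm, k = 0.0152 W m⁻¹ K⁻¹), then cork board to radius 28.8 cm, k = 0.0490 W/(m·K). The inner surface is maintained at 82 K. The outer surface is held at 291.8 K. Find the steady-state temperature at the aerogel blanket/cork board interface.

Series thermal resistances, inner to outer:
  R_titanium = (1/0.0861 − 1/0.0957)/(4πk) = 1.165/(4π·19.5) = 0.004755 K/W
  R_aerogel blanket = (1/0.0957 − 1/0.176)/(4πk) = 4.768/(4π·0.0152) = 24.96 K/W
  R_cork board = (1/0.176 − 1/0.288)/(4πk) = 2.210/(4π·0.0490) = 3.588 K/W
ΣR = 0.004755 + 24.96 + 3.588 = 28.55 K/W
Q = ΔT/ΣR = (82 K − 291.8 K)/28.55 = -7.349 W
From the inner boundary to the aerogel blanket/cork board interface, ΣR_partial = 24.96 K/W.
T_interface = T_in − Q·ΣR_partial = 82 K − (-7.349)(24.96) = 265.4 K

T = 265.4 K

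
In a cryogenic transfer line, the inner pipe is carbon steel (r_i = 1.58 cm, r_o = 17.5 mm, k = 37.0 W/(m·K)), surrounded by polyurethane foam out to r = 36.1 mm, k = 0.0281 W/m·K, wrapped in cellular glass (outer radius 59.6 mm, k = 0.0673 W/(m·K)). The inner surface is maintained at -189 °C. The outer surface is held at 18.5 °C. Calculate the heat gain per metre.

Q' = 39.2 W/m

Resistance network (inner→outer):
  R'_carbon steel = ln(0.0175/0.0158)/(2πk) = 0.1022/(2π·37.0) = 4.396×10^-4 m·K/W
  R'_polyurethane foam = ln(0.0361/0.0175)/(2πk) = 0.7241/(2π·0.0281) = 4.101 m·K/W
  R'_cellular glass = ln(0.0596/0.0361)/(2πk) = 0.5014/(2π·0.0673) = 1.186 m·K/W
ΣR = 4.396×10^-4 + 4.101 + 1.186 = 5.287 m·K/W
Q' = ΔT/ΣR = (-189 °C − 18.5 °C)/5.287 = -39.2 W/m
(Negative Q' ⇒ heat flows inward; heat gain = 39.2 W/m.)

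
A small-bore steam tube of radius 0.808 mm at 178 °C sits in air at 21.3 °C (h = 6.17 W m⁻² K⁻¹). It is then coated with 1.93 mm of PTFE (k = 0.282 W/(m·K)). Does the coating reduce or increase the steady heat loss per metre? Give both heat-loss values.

Critical radius for a cylinder: r_cr = k/h = 0.0457 m = 4.57 cm.
Outer radius after coating: r₂ = 8.08×10^-4 + 0.00193 = 0.002738 m.
Since r₁ < r_cr and r₂ ≤ r_cr, the coating moves toward the maximum at r_cr — heat loss rises.
Bare: R = 1/(2πr₁h) = 31.92 m·K/W; Q = 156.7/31.92 = 4.91 W/m.
Coated: R = R_cond + R_conv = 10.11 m·K/W; Q = 156.7/10.11 = 15.5 W/m.

increases: 4.91 → 15.5 W/m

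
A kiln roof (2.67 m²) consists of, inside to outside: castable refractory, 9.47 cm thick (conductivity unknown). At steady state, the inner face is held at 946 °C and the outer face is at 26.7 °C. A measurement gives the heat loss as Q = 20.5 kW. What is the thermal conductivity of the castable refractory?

ΣR = ΔT/Q = |946 − 26.7|/20500 = 0.04484 K/W
L/(kA) = 0.04484 ⇒ k = 0.0947/(0.04484·2.67) = 0.791 W/m·K

k = 0.791 W/m·K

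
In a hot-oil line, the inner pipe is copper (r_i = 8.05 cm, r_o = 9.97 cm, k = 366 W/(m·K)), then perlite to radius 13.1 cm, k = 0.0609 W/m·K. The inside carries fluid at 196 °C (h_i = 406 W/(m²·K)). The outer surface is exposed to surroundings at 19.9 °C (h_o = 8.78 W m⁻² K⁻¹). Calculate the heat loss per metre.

Treat each layer as a resistance in series:
  R'_conv,in = 1/(2πr h) = 1/(2π·0.0805·406) = 0.004870 m·K/W
  R'_copper = ln(0.0997/0.0805)/(2πk) = 0.2139/(2π·366) = 9.302×10^-5 m·K/W
  R'_perlite = ln(0.131/0.0997)/(2πk) = 0.2730/(2π·0.0609) = 0.7135 m·K/W
  R'_conv,out = 1/(2πr h) = 1/(2π·0.131·8.78) = 0.1384 m·K/W
ΣR = 0.004870 + 9.302×10^-5 + 0.7135 + 0.1384 = 0.8569 m·K/W
Q' = ΔT/ΣR = (196 °C − 19.9 °C)/0.8569 = 206 W/m

Q' = 206 W/m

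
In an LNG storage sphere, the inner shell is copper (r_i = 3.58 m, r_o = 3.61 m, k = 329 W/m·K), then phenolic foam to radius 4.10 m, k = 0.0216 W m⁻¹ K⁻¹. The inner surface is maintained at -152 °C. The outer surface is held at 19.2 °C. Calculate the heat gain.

Resistance network (inner→outer):
  R_copper = (1/3.58 − 1/3.61)/(4πk) = 0.002321/(4π·329) = 5.615×10^-7 K/W
  R_phenolic foam = (1/3.61 − 1/4.10)/(4πk) = 0.03311/(4π·0.0216) = 0.1220 K/W
ΣR = 5.615×10^-7 + 0.1220 = 0.1220 K/W
Q = ΔT/ΣR = (-152 °C − 19.2 °C)/0.1220 = -1400 W
(Negative Q ⇒ heat flows inward; heat gain = 1400 W.)

Q = 1400 W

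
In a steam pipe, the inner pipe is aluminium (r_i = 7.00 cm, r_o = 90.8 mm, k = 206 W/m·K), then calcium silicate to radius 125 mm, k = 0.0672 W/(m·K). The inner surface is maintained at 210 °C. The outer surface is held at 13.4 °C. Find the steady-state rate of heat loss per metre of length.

Series thermal resistances, inner to outer:
  R'_aluminium = ln(0.0908/0.0700)/(2πk) = 0.2602/(2π·206) = 2.010×10^-4 m·K/W
  R'_calcium silicate = ln(0.125/0.0908)/(2πk) = 0.3197/(2π·0.0672) = 0.7571 m·K/W
ΣR = 2.010×10^-4 + 0.7571 = 0.7573 m·K/W
Q' = ΔT/ΣR = (210 °C − 13.4 °C)/0.7573 = 260 W/m

Q' = 260 W/m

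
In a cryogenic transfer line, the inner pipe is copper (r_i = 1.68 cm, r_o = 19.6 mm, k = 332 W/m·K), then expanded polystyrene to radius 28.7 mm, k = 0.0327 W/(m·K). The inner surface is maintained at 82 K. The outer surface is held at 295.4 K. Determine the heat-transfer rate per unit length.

Q' = 115 W/m

Treat each layer as a resistance in series:
  R'_copper = ln(0.0196/0.0168)/(2πk) = 0.1542/(2π·332) = 7.390×10^-5 m·K/W
  R'_expanded polystyrene = ln(0.0287/0.0196)/(2πk) = 0.3814/(2π·0.0327) = 1.856 m·K/W
ΣR = 7.390×10^-5 + 1.856 = 1.856 m·K/W
Q' = ΔT/ΣR = (82 K − 295.4 K)/1.856 = -115 W/m
(Negative Q' ⇒ heat flows inward; heat gain = 115 W/m.)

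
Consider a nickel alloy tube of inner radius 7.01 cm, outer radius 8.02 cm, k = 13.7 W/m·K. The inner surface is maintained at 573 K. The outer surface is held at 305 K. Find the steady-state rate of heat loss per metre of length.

Q' = 2πk·ΔT/ln(r₂/r₁) = 2π × 13.7 × 268 / ln(0.0802/0.0701) = 1.71×10^5 W/m

Q' = 171 kW/m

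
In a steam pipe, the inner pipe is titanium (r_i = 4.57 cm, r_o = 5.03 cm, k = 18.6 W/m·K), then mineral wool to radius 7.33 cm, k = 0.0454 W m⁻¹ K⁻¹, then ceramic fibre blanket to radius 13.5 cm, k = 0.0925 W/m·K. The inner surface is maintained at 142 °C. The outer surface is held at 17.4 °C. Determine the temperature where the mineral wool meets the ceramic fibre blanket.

T = 72.6 °C

Resistance network (inner→outer):
  R'_titanium = ln(0.0503/0.0457)/(2πk) = 0.09591/(2π·18.6) = 8.206×10^-4 m·K/W
  R'_mineral wool = ln(0.0733/0.0503)/(2πk) = 0.3766/(2π·0.0454) = 1.320 m·K/W
  R'_ceramic fibre blanket = ln(0.135/0.0733)/(2πk) = 0.6107/(2π·0.0925) = 1.051 m·K/W
ΣR = 8.206×10^-4 + 1.320 + 1.051 = 2.372 m·K/W
Q' = ΔT/ΣR = (142 °C − 17.4 °C)/2.372 = 52.53 W/m
From the inner boundary to the mineral wool/ceramic fibre blanket interface, ΣR_partial = 1.321 m·K/W.
T_interface = T_in − Q'·ΣR_partial = 142 °C − (52.53)(1.321) = 72.6 °C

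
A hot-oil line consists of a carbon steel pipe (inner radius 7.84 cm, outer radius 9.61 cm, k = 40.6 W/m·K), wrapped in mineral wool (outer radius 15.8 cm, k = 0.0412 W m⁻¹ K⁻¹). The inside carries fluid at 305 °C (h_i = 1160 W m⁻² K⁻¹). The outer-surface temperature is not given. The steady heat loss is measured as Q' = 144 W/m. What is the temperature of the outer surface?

Sum the resistances:
  R'_conv,in = 1/(2πr h) = 1/(2π·0.0784·1160) = 0.001750 m·K/W
  R'_carbon steel = ln(0.0961/0.0784)/(2πk) = 0.2036/(2π·40.6) = 7.980×10^-4 m·K/W
  R'_mineral wool = ln(0.158/0.0961)/(2πk) = 0.4972/(2π·0.0412) = 1.921 m·K/W
ΣR = 1.923 m·K/W
ΔT = Q'·ΣR = 144 × 1.923 = 276.9 K
Heat flows outward, so T_out = T_in − ΔT = 305 − 276.9 = 28.1 °C

T_out = 28.1 °C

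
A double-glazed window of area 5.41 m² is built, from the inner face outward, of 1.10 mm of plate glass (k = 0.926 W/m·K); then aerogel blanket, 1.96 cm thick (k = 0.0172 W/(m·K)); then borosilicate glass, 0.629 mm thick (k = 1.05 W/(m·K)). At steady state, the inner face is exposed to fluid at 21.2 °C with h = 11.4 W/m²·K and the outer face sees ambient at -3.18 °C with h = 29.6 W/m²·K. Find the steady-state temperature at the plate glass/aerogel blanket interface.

T = 19.5 °C

Series thermal resistances, inner to outer:
  R_conv,in = 1/(hA) = 1/(11.4·5.41) = 0.01621 K/W
  R_plate glass = L/(kA) = 0.00110/(0.926·5.41) = 2.196×10^-4 K/W
  R_aerogel blanket = L/(kA) = 0.0196/(0.0172·5.41) = 0.2106 K/W
  R_borosilicate glass = L/(kA) = 6.29×10^-4/(1.05·5.41) = 1.107×10^-4 K/W
  R_conv,out = 1/(hA) = 1/(29.6·5.41) = 0.006245 K/W
ΣR = 0.01621 + 2.196×10^-4 + 0.2106 + 1.107×10^-4 + 0.006245 = 0.2334 K/W
Q = ΔT/ΣR = (21.2 °C − -3.18 °C)/0.2334 = 104.5 W
From the inner boundary to the plate glass/aerogel blanket interface, ΣR_partial = 0.01643 K/W.
T_interface = T_in − Q·ΣR_partial = 21.2 °C − (104.5)(0.01643) = 19.5 °C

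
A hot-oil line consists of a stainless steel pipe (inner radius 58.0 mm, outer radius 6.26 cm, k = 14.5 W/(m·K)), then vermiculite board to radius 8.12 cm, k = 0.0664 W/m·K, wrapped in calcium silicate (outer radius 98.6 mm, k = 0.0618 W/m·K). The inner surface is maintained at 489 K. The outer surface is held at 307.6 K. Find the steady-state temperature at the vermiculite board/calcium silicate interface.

Series thermal resistances, inner to outer:
  R'_stainless steel = ln(0.0626/0.0580)/(2πk) = 0.07632/(2π·14.5) = 8.377×10^-4 m·K/W
  R'_vermiculite board = ln(0.0812/0.0626)/(2πk) = 0.2601/(2π·0.0664) = 0.6236 m·K/W
  R'_calcium silicate = ln(0.0986/0.0812)/(2πk) = 0.1942/(2π·0.0618) = 0.5000 m·K/W
ΣR = 8.377×10^-4 + 0.6236 + 0.5000 = 1.124 m·K/W
Q' = ΔT/ΣR = (489 K − 307.6 K)/1.124 = 161.4 W/m
From the inner boundary to the vermiculite board/calcium silicate interface, ΣR_partial = 0.6244 m·K/W.
T_interface = T_in − Q'·ΣR_partial = 489 K − (161.4)(0.6244) = 388 K

T = 388 K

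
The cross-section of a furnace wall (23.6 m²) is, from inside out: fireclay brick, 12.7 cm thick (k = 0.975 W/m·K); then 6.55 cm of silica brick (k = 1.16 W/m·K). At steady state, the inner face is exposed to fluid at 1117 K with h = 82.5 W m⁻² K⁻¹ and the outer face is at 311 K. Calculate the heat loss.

Q = 95.7 kW

Treat each layer as a resistance in series:
  R_conv,in = 1/(hA) = 1/(82.5·23.6) = 5.136×10^-4 K/W
  R_fireclay brick = L/(kA) = 0.127/(0.975·23.6) = 0.005519 K/W
  R_silica brick = L/(kA) = 0.0655/(1.16·23.6) = 0.002393 K/W
ΣR = 5.136×10^-4 + 0.005519 + 0.002393 = 0.008426 K/W
Q = ΔT/ΣR = (1117 K − 311 K)/0.008426 = 95700 W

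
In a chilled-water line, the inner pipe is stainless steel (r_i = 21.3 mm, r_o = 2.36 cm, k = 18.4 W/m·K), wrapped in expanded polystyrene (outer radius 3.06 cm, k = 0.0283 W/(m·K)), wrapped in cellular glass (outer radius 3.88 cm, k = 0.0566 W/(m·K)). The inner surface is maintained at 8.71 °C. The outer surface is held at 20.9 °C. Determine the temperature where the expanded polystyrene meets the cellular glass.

T = 17.1 °C

Treat each layer as a resistance in series:
  R'_stainless steel = ln(0.0236/0.0213)/(2πk) = 0.1025/(2π·18.4) = 8.869×10^-4 m·K/W
  R'_expanded polystyrene = ln(0.0306/0.0236)/(2πk) = 0.2598/(2π·0.0283) = 1.461 m·K/W
  R'_cellular glass = ln(0.0388/0.0306)/(2πk) = 0.2374/(2π·0.0566) = 0.6676 m·K/W
ΣR = 8.869×10^-4 + 1.461 + 0.6676 = 2.129 m·K/W
Q' = ΔT/ΣR = (8.71 °C − 20.9 °C)/2.129 = -5.726 W/m
From the inner boundary to the expanded polystyrene/cellular glass interface, ΣR_partial = 1.462 m·K/W.
T_interface = T_in − Q'·ΣR_partial = 8.71 °C − (-5.726)(1.462) = 17.1 °C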